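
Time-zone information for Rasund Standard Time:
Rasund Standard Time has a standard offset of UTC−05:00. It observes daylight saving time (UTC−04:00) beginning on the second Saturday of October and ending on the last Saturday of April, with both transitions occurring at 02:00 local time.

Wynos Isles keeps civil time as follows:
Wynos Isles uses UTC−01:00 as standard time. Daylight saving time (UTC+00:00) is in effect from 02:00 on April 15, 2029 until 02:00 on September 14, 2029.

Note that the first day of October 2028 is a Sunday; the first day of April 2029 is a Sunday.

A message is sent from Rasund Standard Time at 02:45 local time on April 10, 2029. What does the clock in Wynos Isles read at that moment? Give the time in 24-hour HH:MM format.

05:45

1 October 2028 is a Sunday, so the first Saturday is October 7 and the second is October 14.
1 April 2029 is a Sunday, so Saturdays fall on 7, 14, 21, 28; the last is April 28.
April 10, 2029 falls between 14 October 2028 and 28 April 2029, so daylight saving is in effect and Rasund Standard Time is at UTC−04:00.
02:45 Rasund Standard Time + 4h = 06:45 UTC.
At the standard offset (UTC−01:00), 06:45 UTC − 1h = 05:45 Wynos Isles standard time.
Daylight saving runs 15 April – 14 September; the standard-time date in Wynos Isles, April 10, 2029, is outside that window, so Wynos Isles is on standard time at UTC−01:00.
06:45 UTC − 1h = 05:45 Wynos Isles.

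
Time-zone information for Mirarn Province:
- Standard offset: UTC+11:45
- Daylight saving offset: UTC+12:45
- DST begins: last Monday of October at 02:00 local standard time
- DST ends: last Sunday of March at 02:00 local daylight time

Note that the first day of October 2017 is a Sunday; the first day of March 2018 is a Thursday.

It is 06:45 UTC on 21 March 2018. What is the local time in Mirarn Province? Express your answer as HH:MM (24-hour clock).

1 October 2017 is a Sunday, so Mondays fall on 2, 9, 16, 23, 30; the last is October 30.
1 March 2018 is a Thursday, so Sundays fall on 4, 11, 18, 25; the last is March 25.
At the standard offset (UTC+11:45), 06:45 UTC + 11h45m = 18:30 Mirarn Province standard time.
The standard-time date in Mirarn Province, 21 March 2018, lies within the daylight-saving period (30 October 2017 – 25 March 2018), so Mirarn Province is on daylight time, UTC+12:45.
06:45 UTC + 12h45m = 19:30 local.

19:30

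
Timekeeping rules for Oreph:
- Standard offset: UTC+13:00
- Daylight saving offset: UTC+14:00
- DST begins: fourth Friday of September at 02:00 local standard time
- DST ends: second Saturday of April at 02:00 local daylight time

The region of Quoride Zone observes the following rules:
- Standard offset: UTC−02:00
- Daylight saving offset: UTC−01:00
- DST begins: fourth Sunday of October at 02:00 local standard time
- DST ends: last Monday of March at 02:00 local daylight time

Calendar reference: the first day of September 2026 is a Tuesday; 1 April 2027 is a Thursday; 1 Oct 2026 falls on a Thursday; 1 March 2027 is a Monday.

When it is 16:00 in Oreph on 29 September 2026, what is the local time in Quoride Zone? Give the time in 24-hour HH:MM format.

1 September 2026 is a Tuesday, so the first Friday is September 4 and the fourth is September 25.
1 April 2027 is a Thursday, so the first Saturday is April 3 and the second is April 10.
29 September 2026 falls between 25 September 2026 and 10 April 2027, so daylight saving is in effect and Oreph is at UTC+14:00.
16:00 Oreph − 14h = 02:00 UTC.
1 October 2026 is a Thursday, so the first Sunday is October 4 and the fourth is October 25.
1 March 2027 is a Monday, so Mondays fall on 1, 8, 15, 22, 29; the last is March 29.
At the standard offset (UTC−02:00), 02:00 UTC − 2h = 00:00 Quoride Zone standard time.
Daylight saving runs 25 October 2026 – 29 March 2027; the standard-time date in Quoride Zone, 29 September 2026, is outside that window, so Quoride Zone is on standard time at UTC−02:00.
02:00 UTC − 2h = 00:00 Quoride Zone.

00:00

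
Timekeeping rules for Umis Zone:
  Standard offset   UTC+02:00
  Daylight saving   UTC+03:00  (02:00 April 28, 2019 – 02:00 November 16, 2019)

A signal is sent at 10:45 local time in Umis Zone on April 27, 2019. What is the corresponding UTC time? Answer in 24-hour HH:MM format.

08:45

April 27, 2019 is outside the daylight-saving period (28 April – 16 November), so Umis Zone is on standard time, UTC+02:00.
10:45 local − 2h = 08:45 UTC.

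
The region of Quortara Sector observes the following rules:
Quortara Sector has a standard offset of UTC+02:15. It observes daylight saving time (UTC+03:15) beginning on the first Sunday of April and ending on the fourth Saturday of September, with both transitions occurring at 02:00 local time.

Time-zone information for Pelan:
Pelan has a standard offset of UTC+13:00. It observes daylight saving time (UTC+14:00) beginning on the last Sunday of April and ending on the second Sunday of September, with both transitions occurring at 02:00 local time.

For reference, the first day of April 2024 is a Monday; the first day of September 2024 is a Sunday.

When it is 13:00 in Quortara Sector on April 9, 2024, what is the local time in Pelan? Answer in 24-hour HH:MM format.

22:45

1 April 2024 is a Monday, so the first Sunday is April 7.
1 September 2024 is a Sunday, so the first Saturday is September 7 and the fourth is September 28.
April 9, 2024 falls between 7 April and 28 September, so daylight saving is in effect and Quortara Sector is at UTC+03:15.
13:00 Quortara Sector − 3h15m = 09:45 UTC.
1 April 2024 is a Monday, so Sundays fall on 7, 14, 21, 28; the last is April 28.
1 September 2024 is a Sunday, so the first Sunday is September 1 and the second is September 8.
At the standard offset (UTC+13:00), 09:45 UTC + 13h = 22:45 Pelan standard time.
The standard-time date in Pelan, April 9, 2024, is outside the daylight-saving period (28 April – 8 September), so Pelan is on standard time, UTC+13:00.
09:45 UTC + 13h = 22:45 Pelan.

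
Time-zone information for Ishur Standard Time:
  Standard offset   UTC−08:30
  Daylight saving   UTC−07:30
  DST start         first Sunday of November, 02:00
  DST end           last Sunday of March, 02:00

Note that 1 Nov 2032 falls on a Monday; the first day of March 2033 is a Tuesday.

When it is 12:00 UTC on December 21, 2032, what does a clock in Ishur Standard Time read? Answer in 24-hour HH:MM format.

1 November 2032 is a Monday, so the first Sunday is November 7.
1 March 2033 is a Tuesday, so Sundays fall on 6, 13, 20, 27; the last is March 27.
At the standard offset (UTC−08:30), 12:00 UTC − 8h30m = 03:30 Ishur Standard Time standard time.
The standard-time date in Ishur Standard Time, December 21, 2032, falls between 7 November 2032 and 27 March 2033, so daylight saving is in effect and Ishur Standard Time is at UTC−07:30.
12:00 UTC − 7h30m = 04:30 local.

04:30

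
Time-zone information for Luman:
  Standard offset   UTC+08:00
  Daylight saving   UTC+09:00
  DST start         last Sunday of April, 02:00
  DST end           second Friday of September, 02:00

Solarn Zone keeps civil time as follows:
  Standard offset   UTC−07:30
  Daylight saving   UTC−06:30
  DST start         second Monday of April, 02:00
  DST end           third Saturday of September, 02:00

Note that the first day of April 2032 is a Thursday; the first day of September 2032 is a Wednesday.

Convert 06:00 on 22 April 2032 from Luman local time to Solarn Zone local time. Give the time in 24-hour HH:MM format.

15:30

1 April 2032 is a Thursday, so Sundays fall on 4, 11, 18, 25; the last is April 25.
1 September 2032 is a Wednesday, so the first Friday is September 3 and the second is September 10.
22 April 2032 is outside the daylight-saving period (25 April – 10 September), so Luman is on standard time, UTC+08:00.
06:00 Luman − 8h = 22:00 UTC (rolling into the previous day, 21 April 2032).
1 April 2032 is a Thursday, so the first Monday is April 5 and the second is April 12.
1 September 2032 is a Wednesday, so the first Saturday is September 4 and the third is September 18.
At the standard offset (UTC−07:30), 22:00 UTC − 7h30m = 14:30 Solarn Zone standard time.
The standard-time date in Solarn Zone, 21 April 2032, falls between 12 April and 18 September, so daylight saving is in effect and Solarn Zone is at UTC−06:30.
22:00 UTC − 6h30m = 15:30 Solarn Zone.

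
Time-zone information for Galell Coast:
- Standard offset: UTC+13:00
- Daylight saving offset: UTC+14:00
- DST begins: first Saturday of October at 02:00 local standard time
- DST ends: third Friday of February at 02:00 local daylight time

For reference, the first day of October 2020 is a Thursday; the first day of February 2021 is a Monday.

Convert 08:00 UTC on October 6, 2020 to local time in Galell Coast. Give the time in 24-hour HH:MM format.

1 October 2020 is a Thursday, so the first Saturday is October 3.
1 February 2021 is a Monday, so the first Friday is February 5 and the third is February 19.
At the standard offset (UTC+13:00), 08:00 UTC + 13h = 21:00 Galell Coast standard time.
The standard-time date in Galell Coast, October 6, 2020, lies within the daylight-saving period (3 October 2020 – 19 February 2021), so Galell Coast is on daylight time, UTC+14:00.
08:00 UTC + 14h = 22:00 local.

22:00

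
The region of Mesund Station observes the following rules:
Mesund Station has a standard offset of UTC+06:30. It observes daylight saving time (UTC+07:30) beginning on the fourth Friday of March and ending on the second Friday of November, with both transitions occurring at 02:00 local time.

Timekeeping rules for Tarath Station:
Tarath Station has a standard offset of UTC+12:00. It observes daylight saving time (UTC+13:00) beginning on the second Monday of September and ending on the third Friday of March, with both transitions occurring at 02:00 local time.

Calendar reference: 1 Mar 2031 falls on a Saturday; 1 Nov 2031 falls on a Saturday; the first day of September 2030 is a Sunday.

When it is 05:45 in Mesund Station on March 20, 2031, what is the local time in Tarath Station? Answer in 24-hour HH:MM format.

1 March 2031 is a Saturday, so the first Friday is March 7 and the fourth is March 28.
1 November 2031 is a Saturday, so the first Friday is November 7 and the second is November 14.
March 20, 2031 is outside the daylight-saving period (28 March – 14 November), so Mesund Station is on standard time, UTC+06:30.
05:45 Mesund Station − 6h30m = 23:15 UTC (rolling into the previous day, 19 March 2031).
1 September 2030 is a Sunday, so the first Monday is September 2 and the second is September 9.
1 March 2031 is a Saturday, so the first Friday is March 7 and the third is March 21.
At the standard offset (UTC+12:00), 23:15 UTC + 12h = 11:15 Tarath Station standard time (rolling into the next day, 20 March 2031).
The standard-time date in Tarath Station, March 20, 2031, falls between 9 September 2030 and 21 March 2031, so daylight saving is in effect and Tarath Station is at UTC+13:00.
23:15 UTC + 13h = 12:15 Tarath Station (rolling into the next day, 20 March 2031).

12:15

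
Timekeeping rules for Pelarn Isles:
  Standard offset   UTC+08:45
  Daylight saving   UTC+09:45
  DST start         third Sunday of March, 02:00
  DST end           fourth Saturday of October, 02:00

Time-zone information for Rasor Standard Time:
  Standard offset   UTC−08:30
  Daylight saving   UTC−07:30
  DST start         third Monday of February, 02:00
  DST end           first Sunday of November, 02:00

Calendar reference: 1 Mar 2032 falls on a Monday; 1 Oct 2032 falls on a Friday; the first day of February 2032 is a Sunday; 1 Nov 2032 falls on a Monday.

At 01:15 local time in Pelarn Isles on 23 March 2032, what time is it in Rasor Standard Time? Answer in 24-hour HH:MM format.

08:00

1 March 2032 is a Monday, so the first Sunday is March 7 and the third is March 21.
1 October 2032 is a Friday, so the first Saturday is October 2 and the fourth is October 23.
23 March 2032 falls between 21 March and 23 October, so daylight saving is in effect and Pelarn Isles is at UTC+09:45.
01:15 Pelarn Isles − 9h45m = 15:30 UTC (rolling into the previous day, 22 March 2032).
1 February 2032 is a Sunday, so the first Monday is February 2 and the third is February 16.
1 November 2032 is a Monday, so the first Sunday is November 7.
At the standard offset (UTC−08:30), 15:30 UTC − 8h30m = 07:00 Rasor Standard Time standard time.
The standard-time date in Rasor Standard Time, 22 March 2032, falls between 16 February and 7 November, so daylight saving is in effect and Rasor Standard Time is at UTC−07:30.
15:30 UTC − 7h30m = 08:00 Rasor Standard Time.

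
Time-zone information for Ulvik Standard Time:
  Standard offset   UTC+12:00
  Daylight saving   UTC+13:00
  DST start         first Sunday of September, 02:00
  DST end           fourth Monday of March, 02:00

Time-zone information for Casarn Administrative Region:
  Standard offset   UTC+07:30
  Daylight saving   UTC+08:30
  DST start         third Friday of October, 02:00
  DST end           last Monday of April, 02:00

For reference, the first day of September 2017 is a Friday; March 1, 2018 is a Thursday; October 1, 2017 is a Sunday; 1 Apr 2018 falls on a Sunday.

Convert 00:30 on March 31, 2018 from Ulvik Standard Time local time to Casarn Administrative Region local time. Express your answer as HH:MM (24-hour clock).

21:00

1 September 2017 is a Friday, so the first Sunday is September 3.
1 March 2018 is a Thursday, so the first Monday is March 5 and the fourth is March 26.
Daylight saving runs 3 September 2017 – 26 March 2018; March 31, 2018 is outside that window, so Ulvik Standard Time is on standard time at UTC+12:00.
00:30 Ulvik Standard Time − 12h = 12:30 UTC (rolling into the previous day, 30 March 2018).
1 October 2017 is a Sunday, so the first Friday is October 6 and the third is October 20.
1 April 2018 is a Sunday, so Mondays fall on 2, 9, 16, 23, 30; the last is April 30.
At the standard offset (UTC+07:30), 12:30 UTC + 7h30m = 20:00 Casarn Administrative Region standard time.
The standard-time date in Casarn Administrative Region, March 30, 2018, falls between 20 October 2017 and 30 April 2018, so daylight saving is in effect and Casarn Administrative Region is at UTC+08:30.
12:30 UTC + 8h30m = 21:00 Casarn Administrative Region.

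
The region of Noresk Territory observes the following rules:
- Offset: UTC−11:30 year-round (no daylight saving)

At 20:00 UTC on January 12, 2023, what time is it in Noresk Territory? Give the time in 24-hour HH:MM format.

Noresk Territory has no daylight saving, so its offset is UTC−11:30 year-round.
20:00 UTC − 11h30m = 08:30 local.

08:30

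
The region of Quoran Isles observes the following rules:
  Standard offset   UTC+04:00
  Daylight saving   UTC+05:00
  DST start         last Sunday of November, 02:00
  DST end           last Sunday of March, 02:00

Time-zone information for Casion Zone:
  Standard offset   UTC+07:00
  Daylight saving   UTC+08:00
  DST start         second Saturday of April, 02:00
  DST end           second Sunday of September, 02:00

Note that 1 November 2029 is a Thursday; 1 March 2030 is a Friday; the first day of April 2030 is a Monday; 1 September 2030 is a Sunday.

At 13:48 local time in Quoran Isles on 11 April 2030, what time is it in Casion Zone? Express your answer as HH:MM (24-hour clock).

1 November 2029 is a Thursday, so Sundays fall on 4, 11, 18, 25; the last is November 25.
1 March 2030 is a Friday, so Sundays fall on 3, 10, 17, 24, 31; the last is March 31.
11 April 2030 is outside the daylight-saving period (25 November 2029 – 31 March 2030), so Quoran Isles is on standard time, UTC+04:00.
13:48 Quoran Isles − 4h = 09:48 UTC.
1 April 2030 is a Monday, so the first Saturday is April 6 and the second is April 13.
1 September 2030 is a Sunday, so the first Sunday is September 1 and the second is September 8.
At the standard offset (UTC+07:00), 09:48 UTC + 7h = 16:48 Casion Zone standard time.
Daylight saving runs 13 April – 8 September; the standard-time date in Casion Zone, 11 April 2030, is outside that window, so Casion Zone is on standard time at UTC+07:00.
09:48 UTC + 7h = 16:48 Casion Zone.

16:48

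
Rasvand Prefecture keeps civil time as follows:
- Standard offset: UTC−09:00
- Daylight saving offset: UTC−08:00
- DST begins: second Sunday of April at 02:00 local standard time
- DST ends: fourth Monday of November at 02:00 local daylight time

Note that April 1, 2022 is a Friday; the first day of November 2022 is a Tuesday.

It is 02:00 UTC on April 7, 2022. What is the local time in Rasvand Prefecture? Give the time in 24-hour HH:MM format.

17:00

1 April 2022 is a Friday, so the first Sunday is April 3 and the second is April 10.
1 November 2022 is a Tuesday, so the first Monday is November 7 and the fourth is November 28.
At the standard offset (UTC−09:00), 02:00 UTC − 9h = 17:00 Rasvand Prefecture standard time (rolling into the previous day, 6 April 2022).
Daylight saving runs 10 April – 28 November; the standard-time date in Rasvand Prefecture, April 6, 2022, is outside that window, so Rasvand Prefecture is on standard time at UTC−09:00.
02:00 UTC − 9h = 17:00 local (rolling into the previous day, 6 April 2022).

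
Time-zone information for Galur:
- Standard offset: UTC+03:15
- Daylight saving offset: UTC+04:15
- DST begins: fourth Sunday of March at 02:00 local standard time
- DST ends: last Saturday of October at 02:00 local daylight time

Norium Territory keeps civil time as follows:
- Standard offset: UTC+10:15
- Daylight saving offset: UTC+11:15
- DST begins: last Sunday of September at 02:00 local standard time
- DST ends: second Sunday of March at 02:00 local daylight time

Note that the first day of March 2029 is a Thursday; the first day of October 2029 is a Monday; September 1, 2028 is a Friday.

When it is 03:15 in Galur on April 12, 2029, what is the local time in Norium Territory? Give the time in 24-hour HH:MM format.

1 March 2029 is a Thursday, so the first Sunday is March 4 and the fourth is March 25.
1 October 2029 is a Monday, so Saturdays fall on 6, 13, 20, 27; the last is October 27.
Daylight saving runs 25 March – 27 October; April 12, 2029 is inside that window, so Galur is at UTC+04:15.
03:15 Galur − 4h15m = 23:00 UTC (rolling into the previous day, 11 April 2029).
1 September 2028 is a Friday, so Sundays fall on 3, 10, 17, 24; the last is September 24.
1 March 2029 is a Thursday, so the first Sunday is March 4 and the second is March 11.
At the standard offset (UTC+10:15), 23:00 UTC + 10h15m = 09:15 Norium Territory standard time (rolling into the next day, 12 April 2029).
The standard-time date in Norium Territory, April 12, 2029, is outside the daylight-saving period (24 September 2028 – 11 March 2029), so Norium Territory is on standard time, UTC+10:15.
23:00 UTC + 10h15m = 09:15 Norium Territory (rolling into the next day, 12 April 2029).

09:15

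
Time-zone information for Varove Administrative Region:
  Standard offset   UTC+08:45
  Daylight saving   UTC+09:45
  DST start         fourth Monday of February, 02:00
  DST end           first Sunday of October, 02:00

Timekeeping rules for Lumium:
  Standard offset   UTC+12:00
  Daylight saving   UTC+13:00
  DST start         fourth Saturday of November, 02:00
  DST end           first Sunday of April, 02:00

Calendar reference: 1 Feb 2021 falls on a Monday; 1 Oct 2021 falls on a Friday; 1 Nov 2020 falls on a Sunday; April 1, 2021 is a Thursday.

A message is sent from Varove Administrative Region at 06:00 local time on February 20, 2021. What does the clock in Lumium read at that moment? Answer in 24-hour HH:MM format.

1 February 2021 is a Monday, so the first Monday is February 1 and the fourth is February 22.
1 October 2021 is a Friday, so the first Sunday is October 3.
February 20, 2021 does not fall between 22 February and 3 October, so daylight saving is not in effect and Varove Administrative Region is at UTC+08:45.
06:00 Varove Administrative Region − 8h45m = 21:15 UTC (rolling into the previous day, 19 February 2021).
1 November 2020 is a Sunday, so the first Saturday is November 7 and the fourth is November 28.
1 April 2021 is a Thursday, so the first Sunday is April 4.
At the standard offset (UTC+12:00), 21:15 UTC + 12h = 09:15 Lumium standard time (rolling into the next day, 20 February 2021).
The standard-time date in Lumium, February 20, 2021, falls between 28 November 2020 and 4 April 2021, so daylight saving is in effect and Lumium is at UTC+13:00.
21:15 UTC + 13h = 10:15 Lumium (rolling into the next day, 20 February 2021).

10:15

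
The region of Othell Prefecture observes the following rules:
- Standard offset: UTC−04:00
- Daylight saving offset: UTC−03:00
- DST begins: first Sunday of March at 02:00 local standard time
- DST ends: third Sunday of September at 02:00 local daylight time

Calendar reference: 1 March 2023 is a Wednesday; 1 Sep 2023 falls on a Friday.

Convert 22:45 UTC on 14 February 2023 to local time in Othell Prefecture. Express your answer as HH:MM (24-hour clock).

18:45

1 March 2023 is a Wednesday, so the first Sunday is March 5.
1 September 2023 is a Friday, so the first Sunday is September 3 and the third is September 17.
At the standard offset (UTC−04:00), 22:45 UTC − 4h = 18:45 Othell Prefecture standard time.
Daylight saving runs 5 March – 17 September; the standard-time date in Othell Prefecture, 14 February 2023, is outside that window, so Othell Prefecture is on standard time at UTC−04:00.
22:45 UTC − 4h = 18:45 local.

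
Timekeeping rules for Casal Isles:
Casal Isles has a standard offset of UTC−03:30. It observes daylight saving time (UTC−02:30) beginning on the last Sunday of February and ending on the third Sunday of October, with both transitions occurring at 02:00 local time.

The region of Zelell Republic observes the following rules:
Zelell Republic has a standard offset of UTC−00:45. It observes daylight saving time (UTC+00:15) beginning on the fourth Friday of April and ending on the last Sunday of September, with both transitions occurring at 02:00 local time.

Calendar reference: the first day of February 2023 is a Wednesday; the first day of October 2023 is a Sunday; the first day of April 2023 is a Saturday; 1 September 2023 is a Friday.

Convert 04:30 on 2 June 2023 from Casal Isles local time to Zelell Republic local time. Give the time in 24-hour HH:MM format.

1 February 2023 is a Wednesday, so Sundays fall on 5, 12, 19, 26; the last is February 26.
1 October 2023 is a Sunday, so the first Sunday is October 1 and the third is October 15.
2 June 2023 lies within the daylight-saving period (26 February – 15 October), so Casal Isles is on daylight time, UTC−02:30.
04:30 Casal Isles + 2h30m = 07:00 UTC.
1 April 2023 is a Saturday, so the first Friday is April 7 and the fourth is April 28.
1 September 2023 is a Friday, so Sundays fall on 3, 10, 17, 24; the last is September 24.
At the standard offset (UTC−00:45), 07:00 UTC − 0h45m = 06:15 Zelell Republic standard time.
The standard-time date in Zelell Republic, 2 June 2023, falls between 28 April and 24 September, so daylight saving is in effect and Zelell Republic is at UTC+00:15.
07:00 UTC + 0h15m = 07:15 Zelell Republic.

07:15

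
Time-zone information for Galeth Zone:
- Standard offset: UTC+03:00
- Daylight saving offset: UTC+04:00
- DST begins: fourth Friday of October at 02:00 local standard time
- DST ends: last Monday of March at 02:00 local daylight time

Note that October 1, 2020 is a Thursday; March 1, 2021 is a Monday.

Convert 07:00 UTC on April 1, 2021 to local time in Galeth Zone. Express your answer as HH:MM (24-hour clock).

1 October 2020 is a Thursday, so the first Friday is October 2 and the fourth is October 23.
1 March 2021 is a Monday, so Mondays fall on 1, 8, 15, 22, 29; the last is March 29.
At the standard offset (UTC+03:00), 07:00 UTC + 3h = 10:00 Galeth Zone standard time.
The standard-time date in Galeth Zone, April 1, 2021, does not fall between 23 October 2020 and 29 March 2021, so daylight saving is not in effect and Galeth Zone is at UTC+03:00.
07:00 UTC + 3h = 10:00 local.

10:00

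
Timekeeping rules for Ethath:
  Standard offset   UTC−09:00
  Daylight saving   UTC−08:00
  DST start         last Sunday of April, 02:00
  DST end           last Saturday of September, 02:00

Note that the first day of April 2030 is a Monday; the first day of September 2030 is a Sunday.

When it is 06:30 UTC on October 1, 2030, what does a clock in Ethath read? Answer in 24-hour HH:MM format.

21:30

1 April 2030 is a Monday, so Sundays fall on 7, 14, 21, 28; the last is April 28.
1 September 2030 is a Sunday, so Saturdays fall on 7, 14, 21, 28; the last is September 28.
At the standard offset (UTC−09:00), 06:30 UTC − 9h = 21:30 Ethath standard time (rolling into the previous day, 30 September 2030).
Daylight saving runs 28 April – 28 September; the standard-time date in Ethath, September 30, 2030, is outside that window, so Ethath is on standard time at UTC−09:00.
06:30 UTC − 9h = 21:30 local (rolling into the previous day, 30 September 2030).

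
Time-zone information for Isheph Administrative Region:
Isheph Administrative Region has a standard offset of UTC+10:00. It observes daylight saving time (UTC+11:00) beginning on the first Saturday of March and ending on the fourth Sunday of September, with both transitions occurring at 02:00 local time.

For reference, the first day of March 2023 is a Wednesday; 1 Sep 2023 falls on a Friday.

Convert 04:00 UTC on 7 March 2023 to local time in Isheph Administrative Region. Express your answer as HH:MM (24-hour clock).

1 March 2023 is a Wednesday, so the first Saturday is March 4.
1 September 2023 is a Friday, so the first Sunday is September 3 and the fourth is September 24.
At the standard offset (UTC+10:00), 04:00 UTC + 10h = 14:00 Isheph Administrative Region standard time.
Daylight saving runs 4 March – 24 September; the standard-time date in Isheph Administrative Region, 7 March 2023, is inside that window, so Isheph Administrative Region is at UTC+11:00.
04:00 UTC + 11h = 15:00 local.

15:00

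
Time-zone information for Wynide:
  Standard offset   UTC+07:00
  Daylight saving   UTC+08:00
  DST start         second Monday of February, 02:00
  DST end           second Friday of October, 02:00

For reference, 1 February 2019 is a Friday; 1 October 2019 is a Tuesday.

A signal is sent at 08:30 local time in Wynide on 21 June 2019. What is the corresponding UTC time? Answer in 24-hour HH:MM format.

00:30

1 February 2019 is a Friday, so the first Monday is February 4 and the second is February 11.
1 October 2019 is a Tuesday, so the first Friday is October 4 and the second is October 11.
21 June 2019 lies within the daylight-saving period (11 February – 11 October), so Wynide is on daylight time, UTC+08:00.
08:30 local − 8h = 00:30 UTC.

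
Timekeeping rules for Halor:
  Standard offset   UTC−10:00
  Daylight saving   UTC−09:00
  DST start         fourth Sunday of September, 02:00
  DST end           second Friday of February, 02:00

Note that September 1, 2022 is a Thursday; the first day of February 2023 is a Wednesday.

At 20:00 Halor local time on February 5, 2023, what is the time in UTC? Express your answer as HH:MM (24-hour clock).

1 September 2022 is a Thursday, so the first Sunday is September 4 and the fourth is September 25.
1 February 2023 is a Wednesday, so the first Friday is February 3 and the second is February 10.
February 5, 2023 lies within the daylight-saving period (25 September 2022 – 10 February 2023), so Halor is on daylight time, UTC−09:00.
20:00 local + 9h = 05:00 UTC (rolling into the next day, 6 February 2023).

05:00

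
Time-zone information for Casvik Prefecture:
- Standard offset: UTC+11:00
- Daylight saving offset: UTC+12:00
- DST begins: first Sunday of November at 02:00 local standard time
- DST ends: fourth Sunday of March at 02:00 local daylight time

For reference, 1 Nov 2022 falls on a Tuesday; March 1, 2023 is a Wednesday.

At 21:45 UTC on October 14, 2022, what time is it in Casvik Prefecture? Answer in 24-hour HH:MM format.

1 November 2022 is a Tuesday, so the first Sunday is November 6.
1 March 2023 is a Wednesday, so the first Sunday is March 5 and the fourth is March 26.
At the standard offset (UTC+11:00), 21:45 UTC + 11h = 08:45 Casvik Prefecture standard time (rolling into the next day, 15 October 2022).
Daylight saving runs 6 November 2022 – 26 March 2023; the standard-time date in Casvik Prefecture, October 15, 2022, is outside that window, so Casvik Prefecture is on standard time at UTC+11:00.
21:45 UTC + 11h = 08:45 local (rolling into the next day, 15 October 2022).

08:45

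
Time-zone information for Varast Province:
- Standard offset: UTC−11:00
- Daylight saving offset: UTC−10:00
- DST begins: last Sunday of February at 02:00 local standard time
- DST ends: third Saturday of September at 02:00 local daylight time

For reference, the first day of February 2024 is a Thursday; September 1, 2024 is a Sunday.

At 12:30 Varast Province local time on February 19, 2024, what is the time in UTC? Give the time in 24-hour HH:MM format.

23:30

1 February 2024 is a Thursday, so Sundays fall on 4, 11, 18, 25; the last is February 25.
1 September 2024 is a Sunday, so the first Saturday is September 7 and the third is September 21.
February 19, 2024 is outside the daylight-saving period (25 February – 21 September), so Varast Province is on standard time, UTC−11:00.
12:30 local + 11h = 23:30 UTC.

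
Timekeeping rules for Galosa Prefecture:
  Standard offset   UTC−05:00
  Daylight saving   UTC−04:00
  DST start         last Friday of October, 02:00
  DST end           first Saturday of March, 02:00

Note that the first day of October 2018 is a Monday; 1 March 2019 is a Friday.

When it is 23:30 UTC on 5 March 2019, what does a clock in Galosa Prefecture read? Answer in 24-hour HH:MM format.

18:30

1 October 2018 is a Monday, so Fridays fall on 5, 12, 19, 26; the last is October 26.
1 March 2019 is a Friday, so the first Saturday is March 2.
At the standard offset (UTC−05:00), 23:30 UTC − 5h = 18:30 Galosa Prefecture standard time.
The standard-time date in Galosa Prefecture, 5 March 2019, does not fall between 26 October 2018 and 2 March 2019, so daylight saving is not in effect and Galosa Prefecture is at UTC−05:00.
23:30 UTC − 5h = 18:30 local.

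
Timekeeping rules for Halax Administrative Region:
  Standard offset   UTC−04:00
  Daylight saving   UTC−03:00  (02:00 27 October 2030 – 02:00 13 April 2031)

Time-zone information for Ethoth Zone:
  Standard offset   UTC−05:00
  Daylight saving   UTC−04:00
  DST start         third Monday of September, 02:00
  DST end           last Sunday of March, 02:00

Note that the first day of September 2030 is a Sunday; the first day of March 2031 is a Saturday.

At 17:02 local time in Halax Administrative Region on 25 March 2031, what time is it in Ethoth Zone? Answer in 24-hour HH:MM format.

16:02

25 March 2031 lies within the daylight-saving period (27 October 2030 – 13 April 2031), so Halax Administrative Region is on daylight time, UTC−03:00.
17:02 Halax Administrative Region + 3h = 20:02 UTC.
1 September 2030 is a Sunday, so the first Monday is September 2 and the third is September 16.
1 March 2031 is a Saturday, so Sundays fall on 2, 9, 16, 23, 30; the last is March 30.
At the standard offset (UTC−05:00), 20:02 UTC − 5h = 15:02 Ethoth Zone standard time.
Daylight saving runs 16 September 2030 – 30 March 2031; the standard-time date in Ethoth Zone, 25 March 2031, is inside that window, so Ethoth Zone is at UTC−04:00.
20:02 UTC − 4h = 16:02 Ethoth Zone.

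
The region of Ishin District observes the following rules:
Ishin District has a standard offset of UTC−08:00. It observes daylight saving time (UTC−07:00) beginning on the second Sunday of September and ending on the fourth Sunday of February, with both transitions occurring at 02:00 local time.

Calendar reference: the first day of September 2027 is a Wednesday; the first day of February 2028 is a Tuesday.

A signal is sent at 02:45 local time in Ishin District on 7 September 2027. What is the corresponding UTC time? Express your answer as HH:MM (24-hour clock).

1 September 2027 is a Wednesday, so the first Sunday is September 5 and the second is September 12.
1 February 2028 is a Tuesday, so the first Sunday is February 6 and the fourth is February 27.
7 September 2027 does not fall between 12 September 2027 and 27 February 2028, so daylight saving is not in effect and Ishin District is at UTC−08:00.
02:45 local + 8h = 10:45 UTC.

10:45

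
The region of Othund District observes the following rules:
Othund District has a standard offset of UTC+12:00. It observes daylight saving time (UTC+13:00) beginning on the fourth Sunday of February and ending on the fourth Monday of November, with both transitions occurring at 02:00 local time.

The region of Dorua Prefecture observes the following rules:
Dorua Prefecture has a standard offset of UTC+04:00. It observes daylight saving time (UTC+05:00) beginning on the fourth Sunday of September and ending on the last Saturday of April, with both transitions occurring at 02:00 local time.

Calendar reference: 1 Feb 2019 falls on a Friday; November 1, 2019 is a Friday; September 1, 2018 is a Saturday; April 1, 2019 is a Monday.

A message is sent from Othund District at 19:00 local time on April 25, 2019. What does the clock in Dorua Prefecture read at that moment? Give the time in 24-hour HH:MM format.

11:00

1 February 2019 is a Friday, so the first Sunday is February 3 and the fourth is February 24.
1 November 2019 is a Friday, so the first Monday is November 4 and the fourth is November 25.
April 25, 2019 lies within the daylight-saving period (24 February – 25 November), so Othund District is on daylight time, UTC+13:00.
19:00 Othund District − 13h = 06:00 UTC.
1 September 2018 is a Saturday, so the first Sunday is September 2 and the fourth is September 23.
1 April 2019 is a Monday, so Saturdays fall on 6, 13, 20, 27; the last is April 27.
At the standard offset (UTC+04:00), 06:00 UTC + 4h = 10:00 Dorua Prefecture standard time.
The standard-time date in Dorua Prefecture, April 25, 2019, falls between 23 September 2018 and 27 April 2019, so daylight saving is in effect and Dorua Prefecture is at UTC+05:00.
06:00 UTC + 5h = 11:00 Dorua Prefecture.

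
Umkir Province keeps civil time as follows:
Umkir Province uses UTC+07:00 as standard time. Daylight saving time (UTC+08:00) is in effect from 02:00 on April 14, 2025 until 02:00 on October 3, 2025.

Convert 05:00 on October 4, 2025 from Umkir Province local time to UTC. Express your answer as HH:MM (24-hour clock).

22:00

Daylight saving runs 14 April – 3 October; October 4, 2025 is outside that window, so Umkir Province is on standard time at UTC+07:00.
05:00 local − 7h = 22:00 UTC (rolling into the previous day, 3 October 2025).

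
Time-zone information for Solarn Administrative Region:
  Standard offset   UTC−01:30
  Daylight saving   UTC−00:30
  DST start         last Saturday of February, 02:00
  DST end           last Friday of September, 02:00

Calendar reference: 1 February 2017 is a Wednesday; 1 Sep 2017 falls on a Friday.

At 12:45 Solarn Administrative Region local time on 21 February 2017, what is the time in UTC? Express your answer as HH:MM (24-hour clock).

14:15

1 February 2017 is a Wednesday, so Saturdays fall on 4, 11, 18, 25; the last is February 25.
1 September 2017 is a Friday, so Fridays fall on 1, 8, 15, 22, 29; the last is September 29.
21 February 2017 is outside the daylight-saving period (25 February – 29 September), so Solarn Administrative Region is on standard time, UTC−01:30.
12:45 local + 1h30m = 14:15 UTC.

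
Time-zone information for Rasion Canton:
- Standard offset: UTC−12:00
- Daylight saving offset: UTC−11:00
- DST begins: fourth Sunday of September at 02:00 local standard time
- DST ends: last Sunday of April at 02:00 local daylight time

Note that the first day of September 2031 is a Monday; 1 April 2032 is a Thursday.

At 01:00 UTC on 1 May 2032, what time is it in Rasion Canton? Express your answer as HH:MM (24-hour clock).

13:00

1 September 2031 is a Monday, so the first Sunday is September 7 and the fourth is September 28.
1 April 2032 is a Thursday, so Sundays fall on 4, 11, 18, 25; the last is April 25.
At the standard offset (UTC−12:00), 01:00 UTC − 12h = 13:00 Rasion Canton standard time (rolling into the previous day, 30 April 2032).
The standard-time date in Rasion Canton, 30 April 2032, does not fall between 28 September 2031 and 25 April 2032, so daylight saving is not in effect and Rasion Canton is at UTC−12:00.
01:00 UTC − 12h = 13:00 local (rolling into the previous day, 30 April 2032).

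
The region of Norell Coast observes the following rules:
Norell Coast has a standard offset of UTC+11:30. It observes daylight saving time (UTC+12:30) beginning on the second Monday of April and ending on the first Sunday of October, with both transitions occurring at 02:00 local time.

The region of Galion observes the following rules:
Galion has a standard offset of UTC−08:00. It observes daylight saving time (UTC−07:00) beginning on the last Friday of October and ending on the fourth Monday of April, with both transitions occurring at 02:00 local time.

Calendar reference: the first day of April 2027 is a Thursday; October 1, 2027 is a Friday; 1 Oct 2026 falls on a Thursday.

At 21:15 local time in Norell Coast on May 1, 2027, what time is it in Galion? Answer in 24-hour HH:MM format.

1 April 2027 is a Thursday, so the first Monday is April 5 and the second is April 12.
1 October 2027 is a Friday, so the first Sunday is October 3.
May 1, 2027 falls between 12 April and 3 October, so daylight saving is in effect and Norell Coast is at UTC+12:30.
21:15 Norell Coast − 12h30m = 08:45 UTC.
1 October 2026 is a Thursday, so Fridays fall on 2, 9, 16, 23, 30; the last is October 30.
1 April 2027 is a Thursday, so the first Monday is April 5 and the fourth is April 26.
At the standard offset (UTC−08:00), 08:45 UTC − 8h = 00:45 Galion standard time.
Daylight saving runs 30 October 2026 – 26 April 2027; the standard-time date in Galion, May 1, 2027, is outside that window, so Galion is on standard time at UTC−08:00.
08:45 UTC − 8h = 00:45 Galion.

00:45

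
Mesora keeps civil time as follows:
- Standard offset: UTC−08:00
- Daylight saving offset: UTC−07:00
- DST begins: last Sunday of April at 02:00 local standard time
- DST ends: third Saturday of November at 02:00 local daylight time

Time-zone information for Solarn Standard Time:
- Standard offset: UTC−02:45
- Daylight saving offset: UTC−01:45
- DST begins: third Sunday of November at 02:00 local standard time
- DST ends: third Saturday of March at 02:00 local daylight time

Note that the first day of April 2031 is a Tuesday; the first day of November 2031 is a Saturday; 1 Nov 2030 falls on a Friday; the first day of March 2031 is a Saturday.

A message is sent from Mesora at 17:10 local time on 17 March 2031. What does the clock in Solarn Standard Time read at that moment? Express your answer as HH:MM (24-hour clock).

1 April 2031 is a Tuesday, so Sundays fall on 6, 13, 20, 27; the last is April 27.
1 November 2031 is a Saturday, so the first Saturday is November 1 and the third is November 15.
Daylight saving runs 27 April – 15 November; 17 March 2031 is outside that window, so Mesora is on standard time at UTC−08:00.
17:10 Mesora + 8h = 01:10 UTC (rolling into the next day, 18 March 2031).
1 November 2030 is a Friday, so the first Sunday is November 3 and the third is November 17.
1 March 2031 is a Saturday, so the first Saturday is March 1 and the third is March 15.
At the standard offset (UTC−02:45), 01:10 UTC − 2h45m = 22:25 Solarn Standard Time standard time (rolling into the previous day, 17 March 2031).
The standard-time date in Solarn Standard Time, 17 March 2031, is outside the daylight-saving period (17 November 2030 – 15 March 2031), so Solarn Standard Time is on standard time, UTC−02:45.
01:10 UTC − 2h45m = 22:25 Solarn Standard Time (rolling into the previous day, 17 March 2031).

22:25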